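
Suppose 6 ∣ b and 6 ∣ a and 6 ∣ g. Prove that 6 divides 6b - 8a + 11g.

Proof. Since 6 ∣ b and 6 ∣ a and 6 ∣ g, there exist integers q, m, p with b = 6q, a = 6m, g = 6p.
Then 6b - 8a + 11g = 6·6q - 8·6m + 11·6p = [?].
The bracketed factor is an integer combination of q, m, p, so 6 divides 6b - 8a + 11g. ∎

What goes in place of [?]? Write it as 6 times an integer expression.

6(-8m + 11p + 6q)

Each term has a factor of 6: 6·6q - 8·6m + 11·6p = 6·(-8m + 11p + 6q).
Since -8m + 11p + 6q is an integer, 6 ∣ (6b - 8a + 11g).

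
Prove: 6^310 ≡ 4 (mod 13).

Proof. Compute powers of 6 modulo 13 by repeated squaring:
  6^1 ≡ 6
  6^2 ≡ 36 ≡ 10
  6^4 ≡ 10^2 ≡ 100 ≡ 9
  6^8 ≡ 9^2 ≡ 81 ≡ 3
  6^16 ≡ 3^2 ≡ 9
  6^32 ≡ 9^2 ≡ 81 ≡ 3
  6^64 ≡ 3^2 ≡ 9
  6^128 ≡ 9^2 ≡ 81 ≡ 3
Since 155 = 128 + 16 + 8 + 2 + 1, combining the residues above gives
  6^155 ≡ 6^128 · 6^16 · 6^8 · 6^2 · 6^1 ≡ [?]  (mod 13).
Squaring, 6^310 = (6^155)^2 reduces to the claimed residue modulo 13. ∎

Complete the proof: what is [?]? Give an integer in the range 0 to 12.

Multiply the listed residues: 3 · 9 · 3 · 10 · 6 = 27 → 81 → 810 → 4860.
Reducing modulo 13: 4860 = 373·13 + 11, so 6^155 ≡ 11.

11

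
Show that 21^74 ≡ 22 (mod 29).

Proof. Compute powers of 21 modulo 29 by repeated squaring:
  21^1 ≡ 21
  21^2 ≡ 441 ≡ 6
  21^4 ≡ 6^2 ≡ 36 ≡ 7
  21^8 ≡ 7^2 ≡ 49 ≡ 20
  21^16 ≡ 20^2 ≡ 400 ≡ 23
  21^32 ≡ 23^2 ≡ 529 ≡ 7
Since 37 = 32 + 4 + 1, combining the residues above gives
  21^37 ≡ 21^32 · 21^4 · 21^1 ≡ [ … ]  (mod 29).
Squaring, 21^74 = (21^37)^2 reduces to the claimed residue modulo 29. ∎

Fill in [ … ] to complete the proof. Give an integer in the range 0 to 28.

Multiply the listed residues: 7 · 7 · 21 = 49 → 1029.
Reducing modulo 29: 1029 = 35·29 + 14, so 21^37 ≡ 14.

14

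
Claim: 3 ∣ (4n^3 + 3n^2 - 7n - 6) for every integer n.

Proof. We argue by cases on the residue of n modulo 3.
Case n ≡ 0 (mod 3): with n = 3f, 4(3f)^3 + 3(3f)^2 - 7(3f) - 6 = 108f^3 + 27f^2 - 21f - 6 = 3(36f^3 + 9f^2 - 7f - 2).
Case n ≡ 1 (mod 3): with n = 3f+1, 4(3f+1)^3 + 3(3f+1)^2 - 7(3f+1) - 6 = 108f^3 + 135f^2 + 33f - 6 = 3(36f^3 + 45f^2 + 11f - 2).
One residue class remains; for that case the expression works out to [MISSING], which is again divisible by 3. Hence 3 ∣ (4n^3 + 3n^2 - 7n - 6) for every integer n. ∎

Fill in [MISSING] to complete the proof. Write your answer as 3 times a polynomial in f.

Only n ≡ 2 (mod 3) is unaccounted for. Put n = 3f+2:
4(3f+2)^3 + 3(3f+2)^2 - 7(3f+2) - 6 expands to 108f^3 + 243f^2 + 159f + 24,
and factoring out 3 leaves 3(36f^3 + 81f^2 + 53f + 8).

3(36f^3 + 81f^2 + 53f + 8)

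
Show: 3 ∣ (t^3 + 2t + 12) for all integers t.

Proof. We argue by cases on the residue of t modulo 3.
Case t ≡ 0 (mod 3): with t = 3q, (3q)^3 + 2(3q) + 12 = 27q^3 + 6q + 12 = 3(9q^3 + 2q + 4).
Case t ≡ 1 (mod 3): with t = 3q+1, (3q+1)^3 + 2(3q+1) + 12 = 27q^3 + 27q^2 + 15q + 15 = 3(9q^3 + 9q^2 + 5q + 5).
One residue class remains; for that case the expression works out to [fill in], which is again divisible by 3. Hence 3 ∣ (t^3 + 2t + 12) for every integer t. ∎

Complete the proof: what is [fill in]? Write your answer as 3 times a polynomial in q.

Only t ≡ 2 (mod 3) is unaccounted for. Put t = 3q+2:
(3q+2)^3 + 2(3q+2) + 12 expands to 27q^3 + 54q^2 + 42q + 24,
and factoring out 3 leaves 3(9q^3 + 18q^2 + 14q + 8).

3(9q^3 + 18q^2 + 14q + 8)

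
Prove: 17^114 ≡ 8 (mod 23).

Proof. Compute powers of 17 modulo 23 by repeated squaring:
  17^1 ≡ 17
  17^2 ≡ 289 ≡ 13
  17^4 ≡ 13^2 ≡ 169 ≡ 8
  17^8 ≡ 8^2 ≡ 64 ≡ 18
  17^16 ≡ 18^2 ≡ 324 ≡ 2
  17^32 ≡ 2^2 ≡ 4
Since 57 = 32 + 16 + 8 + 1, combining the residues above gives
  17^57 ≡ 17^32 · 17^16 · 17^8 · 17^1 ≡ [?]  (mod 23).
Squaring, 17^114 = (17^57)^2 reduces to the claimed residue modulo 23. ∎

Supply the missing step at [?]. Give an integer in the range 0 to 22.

17^32 · 17^16 · 17^8 · 17^1 ≡ 4 · 2 · 18 · 17 = 2448.
2448 mod 23 = 10, so 17^57 ≡ 10 (mod 23).

10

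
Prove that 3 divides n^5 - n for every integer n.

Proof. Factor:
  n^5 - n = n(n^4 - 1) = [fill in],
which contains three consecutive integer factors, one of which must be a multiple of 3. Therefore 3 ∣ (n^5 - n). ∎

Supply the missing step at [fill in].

(n - 1)n(n + 1)(n^2 + 1)

n^4 - 1 = (n^2 - 1)(n^2 + 1), and n^2 - 1 = (n-1)(n+1).
So n(n^4 - 1) = (n - 1)n(n + 1)(n^2 + 1).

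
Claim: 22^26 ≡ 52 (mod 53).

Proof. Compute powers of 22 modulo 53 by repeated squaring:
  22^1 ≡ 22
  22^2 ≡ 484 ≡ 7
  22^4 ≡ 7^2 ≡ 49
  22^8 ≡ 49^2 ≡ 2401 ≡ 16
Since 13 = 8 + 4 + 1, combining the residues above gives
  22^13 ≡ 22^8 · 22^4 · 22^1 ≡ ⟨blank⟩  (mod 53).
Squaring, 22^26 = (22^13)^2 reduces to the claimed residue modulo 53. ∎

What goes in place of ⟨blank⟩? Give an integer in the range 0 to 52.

22^8 · 22^4 · 22^1 ≡ 16 · 49 · 22 = 17248.
17248 mod 53 = 23, so 22^13 ≡ 23 (mod 53).

23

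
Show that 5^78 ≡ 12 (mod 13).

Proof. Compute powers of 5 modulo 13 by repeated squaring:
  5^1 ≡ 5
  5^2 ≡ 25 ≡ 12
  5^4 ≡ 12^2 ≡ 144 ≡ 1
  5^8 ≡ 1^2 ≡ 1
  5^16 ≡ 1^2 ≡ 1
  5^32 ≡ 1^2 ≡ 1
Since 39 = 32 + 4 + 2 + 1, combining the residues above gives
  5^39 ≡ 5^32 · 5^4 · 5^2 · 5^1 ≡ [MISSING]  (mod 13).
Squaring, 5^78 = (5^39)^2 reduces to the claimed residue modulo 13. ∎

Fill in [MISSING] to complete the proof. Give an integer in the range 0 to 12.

8

5^32 · 5^4 · 5^2 · 5^1 ≡ 1 · 1 · 12 · 5 = 60.
60 mod 13 = 8, so 5^39 ≡ 8 (mod 13).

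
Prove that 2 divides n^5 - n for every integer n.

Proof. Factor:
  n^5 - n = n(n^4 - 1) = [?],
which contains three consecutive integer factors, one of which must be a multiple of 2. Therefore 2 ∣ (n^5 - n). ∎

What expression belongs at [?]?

n^4 - 1 = (n^2 - 1)(n^2 + 1), and n^2 - 1 = (n-1)(n+1).
So n(n^4 - 1) = (n - 1)n(n + 1)(n^2 + 1).

(n - 1)n(n + 1)(n^2 + 1)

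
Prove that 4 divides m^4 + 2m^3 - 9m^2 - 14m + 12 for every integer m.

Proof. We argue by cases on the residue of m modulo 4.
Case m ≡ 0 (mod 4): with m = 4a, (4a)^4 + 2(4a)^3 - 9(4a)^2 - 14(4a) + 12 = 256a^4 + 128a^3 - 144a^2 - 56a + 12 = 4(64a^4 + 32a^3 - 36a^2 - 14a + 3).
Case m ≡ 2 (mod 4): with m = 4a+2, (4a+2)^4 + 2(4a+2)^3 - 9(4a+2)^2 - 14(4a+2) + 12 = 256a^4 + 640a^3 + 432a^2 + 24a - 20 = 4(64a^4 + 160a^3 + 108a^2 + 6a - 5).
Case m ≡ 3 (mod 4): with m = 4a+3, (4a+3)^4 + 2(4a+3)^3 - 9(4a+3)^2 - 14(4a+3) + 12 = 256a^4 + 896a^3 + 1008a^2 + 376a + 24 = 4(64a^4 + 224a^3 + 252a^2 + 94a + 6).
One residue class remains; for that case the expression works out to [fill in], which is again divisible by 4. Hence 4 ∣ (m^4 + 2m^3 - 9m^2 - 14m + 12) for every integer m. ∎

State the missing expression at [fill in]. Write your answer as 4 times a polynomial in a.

4(64a^4 + 96a^3 + 12a^2 - 22a - 2)

Only m ≡ 1 (mod 4) is unaccounted for. Put m = 4a+1:
(4a+1)^4 + 2(4a+1)^3 - 9(4a+1)^2 - 14(4a+1) + 12 expands to 256a^4 + 384a^3 + 48a^2 - 88a - 8,
and factoring out 4 leaves 4(64a^4 + 96a^3 + 12a^2 - 22a - 2).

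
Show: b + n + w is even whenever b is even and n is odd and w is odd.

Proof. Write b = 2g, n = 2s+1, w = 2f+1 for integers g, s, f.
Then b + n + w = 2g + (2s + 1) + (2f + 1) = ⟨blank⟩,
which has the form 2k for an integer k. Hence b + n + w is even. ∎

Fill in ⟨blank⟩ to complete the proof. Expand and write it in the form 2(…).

2(f + g + s + 1)

2g + (2s + 1) + (2f + 1) = 2f + 2g + 2s + 2
= 2(f + g + s + 1).
Since f + g + s + 1 is an integer, the sum is of the form 2k for an integer k.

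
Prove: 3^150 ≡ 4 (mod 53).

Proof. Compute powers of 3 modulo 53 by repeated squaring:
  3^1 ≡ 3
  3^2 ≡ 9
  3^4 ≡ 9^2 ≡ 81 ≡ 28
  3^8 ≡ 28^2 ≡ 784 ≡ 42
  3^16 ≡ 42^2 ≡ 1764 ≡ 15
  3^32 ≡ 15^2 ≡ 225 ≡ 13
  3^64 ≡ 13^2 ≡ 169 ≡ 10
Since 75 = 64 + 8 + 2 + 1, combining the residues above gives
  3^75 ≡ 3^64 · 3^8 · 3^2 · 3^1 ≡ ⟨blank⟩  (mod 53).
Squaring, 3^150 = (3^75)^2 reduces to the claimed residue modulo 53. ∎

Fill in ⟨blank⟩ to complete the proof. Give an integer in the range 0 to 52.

Multiply the listed residues: 10 · 42 · 9 · 3 = 420 → 3780 → 11340.
Reducing modulo 53: 11340 = 213·53 + 51, so 3^75 ≡ 51.

51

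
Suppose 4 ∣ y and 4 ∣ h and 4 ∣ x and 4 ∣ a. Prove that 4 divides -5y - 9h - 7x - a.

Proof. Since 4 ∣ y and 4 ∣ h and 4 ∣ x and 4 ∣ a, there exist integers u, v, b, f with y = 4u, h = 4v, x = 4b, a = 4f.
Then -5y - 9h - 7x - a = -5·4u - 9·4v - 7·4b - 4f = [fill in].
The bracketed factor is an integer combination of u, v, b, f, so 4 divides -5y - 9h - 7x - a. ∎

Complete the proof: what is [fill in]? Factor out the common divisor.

Each term has a factor of 4: -5·4u - 9·4v - 7·4b - 4f = 4·(-7b - f - 5u - 9v).
Since -7b - f - 5u - 9v is an integer, 4 ∣ (-5y - 9h - 7x - a).

4(-7b - f - 5u - 9v)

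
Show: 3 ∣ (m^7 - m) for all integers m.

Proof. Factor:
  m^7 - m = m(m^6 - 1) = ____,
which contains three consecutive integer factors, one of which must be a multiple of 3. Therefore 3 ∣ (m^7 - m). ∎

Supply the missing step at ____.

(m - 1)m(m + 1)(m^4 + m^2 + 1)

m^6 - 1 = (m^2 - 1)(m^4 + m^2 + 1), and m^2 - 1 = (m-1)(m+1).
So m(m^6 - 1) = (m - 1)m(m + 1)(m^4 + m^2 + 1).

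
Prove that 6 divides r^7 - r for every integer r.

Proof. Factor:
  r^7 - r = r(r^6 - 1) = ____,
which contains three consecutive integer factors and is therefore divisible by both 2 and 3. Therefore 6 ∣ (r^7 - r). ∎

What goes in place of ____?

(r - 1)r(r + 1)(r^4 + r^2 + 1)

r^6 - 1 = (r^2 - 1)(r^4 + r^2 + 1), and r^2 - 1 = (r-1)(r+1).
So r(r^6 - 1) = (r - 1)r(r + 1)(r^4 + r^2 + 1).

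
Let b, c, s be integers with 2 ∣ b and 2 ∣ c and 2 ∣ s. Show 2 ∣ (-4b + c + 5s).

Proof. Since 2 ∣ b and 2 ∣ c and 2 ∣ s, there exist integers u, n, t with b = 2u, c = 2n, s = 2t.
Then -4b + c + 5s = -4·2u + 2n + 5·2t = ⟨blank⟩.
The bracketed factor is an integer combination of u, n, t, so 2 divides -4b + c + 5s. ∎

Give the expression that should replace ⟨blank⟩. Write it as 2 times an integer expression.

2(n + 5t - 4u)

Pull the common 2 out of every term: -4·2u + 2n + 5·2t = 2(n + 5t - 4u).
n + 5t - 4u is an integer, which exhibits the divisibility.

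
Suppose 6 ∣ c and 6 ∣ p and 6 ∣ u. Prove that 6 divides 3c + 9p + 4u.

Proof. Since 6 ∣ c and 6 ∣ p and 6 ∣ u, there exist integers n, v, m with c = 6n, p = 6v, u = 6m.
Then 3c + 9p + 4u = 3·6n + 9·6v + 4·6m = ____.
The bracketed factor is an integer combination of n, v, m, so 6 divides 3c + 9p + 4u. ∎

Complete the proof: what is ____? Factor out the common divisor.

Each term has a factor of 6: 3·6n + 9·6v + 4·6m = 6·(4m + 3n + 9v).
Since 4m + 3n + 9v is an integer, 6 ∣ (3c + 9p + 4u).

6(4m + 3n + 9v)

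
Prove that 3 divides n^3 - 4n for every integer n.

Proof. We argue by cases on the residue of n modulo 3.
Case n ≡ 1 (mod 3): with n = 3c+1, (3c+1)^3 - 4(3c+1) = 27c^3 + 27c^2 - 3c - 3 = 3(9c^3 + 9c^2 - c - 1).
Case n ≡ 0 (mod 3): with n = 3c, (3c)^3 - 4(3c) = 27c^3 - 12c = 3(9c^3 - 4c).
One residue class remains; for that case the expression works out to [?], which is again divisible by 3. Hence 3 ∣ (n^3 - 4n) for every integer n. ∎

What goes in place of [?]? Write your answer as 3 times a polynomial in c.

3(9c^3 + 18c^2 + 8c)

The residues treated are {1, 0}, so the missing case is n ≡ 2 (mod 3); write n = 3c+2.
Then (3c+2)^3 - 4(3c+2) = 27c^3 + 54c^2 + 24c = 3(9c^3 + 18c^2 + 8c).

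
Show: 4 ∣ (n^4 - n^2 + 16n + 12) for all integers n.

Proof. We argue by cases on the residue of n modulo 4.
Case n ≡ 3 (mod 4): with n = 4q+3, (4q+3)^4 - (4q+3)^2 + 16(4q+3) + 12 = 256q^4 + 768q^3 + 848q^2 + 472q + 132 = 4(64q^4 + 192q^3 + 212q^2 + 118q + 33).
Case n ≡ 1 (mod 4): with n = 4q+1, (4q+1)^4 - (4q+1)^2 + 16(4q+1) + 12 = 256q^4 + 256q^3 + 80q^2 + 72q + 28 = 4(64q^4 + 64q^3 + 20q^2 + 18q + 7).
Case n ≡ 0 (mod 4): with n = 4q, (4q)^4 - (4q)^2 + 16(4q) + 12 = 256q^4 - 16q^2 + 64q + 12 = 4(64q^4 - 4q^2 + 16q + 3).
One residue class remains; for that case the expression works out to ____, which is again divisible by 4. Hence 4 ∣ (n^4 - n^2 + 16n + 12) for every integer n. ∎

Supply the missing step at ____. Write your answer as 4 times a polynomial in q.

The residues treated are {3, 1, 0}, so the missing case is n ≡ 2 (mod 4); write n = 4q+2.
Then (4q+2)^4 - (4q+2)^2 + 16(4q+2) + 12 = 256q^4 + 512q^3 + 368q^2 + 176q + 56 = 4(64q^4 + 128q^3 + 92q^2 + 44q + 14).

4(64q^4 + 128q^3 + 92q^2 + 44q + 14)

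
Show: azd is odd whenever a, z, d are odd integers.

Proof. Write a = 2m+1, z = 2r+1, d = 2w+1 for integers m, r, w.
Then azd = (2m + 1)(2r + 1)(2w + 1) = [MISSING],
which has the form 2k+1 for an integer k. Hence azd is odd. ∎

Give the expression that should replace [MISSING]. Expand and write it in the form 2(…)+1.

2(4mrw + 2mr + 2mw + m + 2rw + r + w) + 1

Expanding: (2m + 1)(2r + 1)(2w + 1) = 8mrw + 4mr + 4mw + 2m + 4rw + 2r + 2w + 1.
Every term except the constant is even, so this is 2(4mrw + 2mr + 2mw + m + 2rw + r + w) + 1,
and 4mrw + 2mr + 2mw + m + 2rw + r + w ∈ ℤ gives the required form.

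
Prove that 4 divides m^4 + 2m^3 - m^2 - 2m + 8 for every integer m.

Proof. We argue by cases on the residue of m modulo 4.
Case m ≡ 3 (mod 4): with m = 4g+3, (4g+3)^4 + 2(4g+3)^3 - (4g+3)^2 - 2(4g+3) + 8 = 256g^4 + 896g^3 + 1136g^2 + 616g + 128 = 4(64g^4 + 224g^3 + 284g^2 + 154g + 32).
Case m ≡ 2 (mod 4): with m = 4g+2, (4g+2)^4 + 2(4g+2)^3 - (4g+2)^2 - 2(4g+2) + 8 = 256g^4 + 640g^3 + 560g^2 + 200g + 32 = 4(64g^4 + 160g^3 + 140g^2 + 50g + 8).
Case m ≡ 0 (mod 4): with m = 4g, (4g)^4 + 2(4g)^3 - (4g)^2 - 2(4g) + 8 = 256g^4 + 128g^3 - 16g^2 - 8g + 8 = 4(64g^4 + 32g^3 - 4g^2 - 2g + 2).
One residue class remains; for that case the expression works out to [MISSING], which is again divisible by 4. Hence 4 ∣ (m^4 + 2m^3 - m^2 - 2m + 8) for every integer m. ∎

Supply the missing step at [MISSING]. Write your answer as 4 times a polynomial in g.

The residues treated are {3, 2, 0}, so the missing case is m ≡ 1 (mod 4); write m = 4g+1.
Then (4g+1)^4 + 2(4g+1)^3 - (4g+1)^2 - 2(4g+1) + 8 = 256g^4 + 384g^3 + 176g^2 + 24g + 8 = 4(64g^4 + 96g^3 + 44g^2 + 6g + 2).

4(64g^4 + 96g^3 + 44g^2 + 6g + 2)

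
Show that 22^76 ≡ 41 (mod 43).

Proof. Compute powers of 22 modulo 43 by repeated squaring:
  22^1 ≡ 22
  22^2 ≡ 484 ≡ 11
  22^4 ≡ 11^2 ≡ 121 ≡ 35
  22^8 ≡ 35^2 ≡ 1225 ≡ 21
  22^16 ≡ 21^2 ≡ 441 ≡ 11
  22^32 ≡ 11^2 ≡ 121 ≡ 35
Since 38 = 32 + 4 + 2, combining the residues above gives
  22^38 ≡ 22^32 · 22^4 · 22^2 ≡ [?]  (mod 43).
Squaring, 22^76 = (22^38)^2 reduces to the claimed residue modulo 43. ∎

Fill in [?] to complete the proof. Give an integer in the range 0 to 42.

16

22^32 · 22^4 · 22^2 ≡ 35 · 35 · 11 = 13475.
13475 mod 43 = 16, so 22^38 ≡ 16 (mod 43).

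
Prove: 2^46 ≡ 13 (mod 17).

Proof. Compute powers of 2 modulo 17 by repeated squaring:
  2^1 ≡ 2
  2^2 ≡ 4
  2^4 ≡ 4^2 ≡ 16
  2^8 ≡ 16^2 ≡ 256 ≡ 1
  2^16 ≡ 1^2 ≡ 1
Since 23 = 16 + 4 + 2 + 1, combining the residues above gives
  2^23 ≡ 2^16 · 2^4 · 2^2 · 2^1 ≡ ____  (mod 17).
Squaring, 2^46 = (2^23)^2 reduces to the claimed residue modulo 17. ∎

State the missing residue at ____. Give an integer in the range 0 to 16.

9

2^16 · 2^4 · 2^2 · 2^1 ≡ 1 · 16 · 4 · 2 = 128.
128 mod 17 = 9, so 2^23 ≡ 9 (mod 17).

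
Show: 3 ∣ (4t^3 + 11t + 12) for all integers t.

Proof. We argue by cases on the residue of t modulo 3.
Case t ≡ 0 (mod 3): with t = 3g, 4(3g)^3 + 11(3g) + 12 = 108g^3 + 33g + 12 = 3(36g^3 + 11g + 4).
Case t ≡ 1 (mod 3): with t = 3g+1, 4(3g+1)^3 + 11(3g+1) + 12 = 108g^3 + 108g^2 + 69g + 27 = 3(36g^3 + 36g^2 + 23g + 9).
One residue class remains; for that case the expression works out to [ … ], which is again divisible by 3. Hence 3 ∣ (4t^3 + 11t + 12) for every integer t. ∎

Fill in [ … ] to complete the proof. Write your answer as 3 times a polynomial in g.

Only t ≡ 2 (mod 3) is unaccounted for. Put t = 3g+2:
4(3g+2)^3 + 11(3g+2) + 12 expands to 108g^3 + 216g^2 + 177g + 66,
and factoring out 3 leaves 3(36g^3 + 72g^2 + 59g + 22).

3(36g^3 + 72g^2 + 59g + 22)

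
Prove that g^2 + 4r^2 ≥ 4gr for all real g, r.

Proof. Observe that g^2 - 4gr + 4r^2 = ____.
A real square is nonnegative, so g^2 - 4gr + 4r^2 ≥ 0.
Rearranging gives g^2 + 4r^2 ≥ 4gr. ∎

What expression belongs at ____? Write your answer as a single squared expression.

The leading and trailing coefficients are 1^2 and 2^2, and 4 = 2·1·2, so the trinomial is (g - 2r)^2.
Hence g^2 - 4gr + 4r^2 ≥ 0.

(g - 2r)^2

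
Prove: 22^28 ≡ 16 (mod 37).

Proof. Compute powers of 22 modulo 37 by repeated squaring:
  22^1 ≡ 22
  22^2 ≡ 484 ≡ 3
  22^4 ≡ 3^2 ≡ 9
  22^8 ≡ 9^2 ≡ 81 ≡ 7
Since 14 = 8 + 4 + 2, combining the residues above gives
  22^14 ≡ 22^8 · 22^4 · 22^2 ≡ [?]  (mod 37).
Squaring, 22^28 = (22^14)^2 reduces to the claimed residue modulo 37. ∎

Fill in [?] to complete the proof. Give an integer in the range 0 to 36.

22^8 · 22^4 · 22^2 ≡ 7 · 9 · 3 = 189.
189 mod 37 = 4, so 22^14 ≡ 4 (mod 37).

4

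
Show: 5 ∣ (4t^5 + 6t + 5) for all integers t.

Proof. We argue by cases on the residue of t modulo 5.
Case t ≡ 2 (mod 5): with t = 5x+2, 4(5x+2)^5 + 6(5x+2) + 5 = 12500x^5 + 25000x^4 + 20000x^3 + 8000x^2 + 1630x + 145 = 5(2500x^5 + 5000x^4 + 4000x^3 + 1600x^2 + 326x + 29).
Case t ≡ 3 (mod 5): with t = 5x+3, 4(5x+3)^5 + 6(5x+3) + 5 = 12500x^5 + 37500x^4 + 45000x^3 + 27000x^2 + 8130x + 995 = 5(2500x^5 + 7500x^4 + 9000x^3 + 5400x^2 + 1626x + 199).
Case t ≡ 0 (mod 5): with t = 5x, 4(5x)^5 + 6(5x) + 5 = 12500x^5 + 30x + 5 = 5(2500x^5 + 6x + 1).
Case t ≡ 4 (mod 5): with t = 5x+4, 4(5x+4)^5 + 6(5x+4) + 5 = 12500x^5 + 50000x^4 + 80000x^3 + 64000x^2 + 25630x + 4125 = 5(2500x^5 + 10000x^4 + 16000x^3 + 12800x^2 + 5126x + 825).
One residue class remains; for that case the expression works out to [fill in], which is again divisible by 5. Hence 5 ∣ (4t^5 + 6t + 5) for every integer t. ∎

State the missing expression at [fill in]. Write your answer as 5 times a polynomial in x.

The residues treated are {2, 3, 0, 4}, so the missing case is t ≡ 1 (mod 5); write t = 5x+1.
Then 4(5x+1)^5 + 6(5x+1) + 5 = 12500x^5 + 12500x^4 + 5000x^3 + 1000x^2 + 130x + 15 = 5(2500x^5 + 2500x^4 + 1000x^3 + 200x^2 + 26x + 3).

5(2500x^5 + 2500x^4 + 1000x^3 + 200x^2 + 26x + 3)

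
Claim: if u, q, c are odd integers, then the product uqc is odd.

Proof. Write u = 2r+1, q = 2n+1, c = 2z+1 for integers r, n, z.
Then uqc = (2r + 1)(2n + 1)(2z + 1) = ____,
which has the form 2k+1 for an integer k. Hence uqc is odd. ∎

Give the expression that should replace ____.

2(4nrz + 2nr + 2nz + n + 2rz + r + z) + 1

Expanding: (2r + 1)(2n + 1)(2z + 1) = 8nrz + 4nr + 4nz + 2n + 4rz + 2r + 2z + 1.
Every term except the constant is even, so this is 2(4nrz + 2nr + 2nz + n + 2rz + r + z) + 1,
and 4nrz + 2nr + 2nz + n + 2rz + r + z ∈ ℤ gives the required form.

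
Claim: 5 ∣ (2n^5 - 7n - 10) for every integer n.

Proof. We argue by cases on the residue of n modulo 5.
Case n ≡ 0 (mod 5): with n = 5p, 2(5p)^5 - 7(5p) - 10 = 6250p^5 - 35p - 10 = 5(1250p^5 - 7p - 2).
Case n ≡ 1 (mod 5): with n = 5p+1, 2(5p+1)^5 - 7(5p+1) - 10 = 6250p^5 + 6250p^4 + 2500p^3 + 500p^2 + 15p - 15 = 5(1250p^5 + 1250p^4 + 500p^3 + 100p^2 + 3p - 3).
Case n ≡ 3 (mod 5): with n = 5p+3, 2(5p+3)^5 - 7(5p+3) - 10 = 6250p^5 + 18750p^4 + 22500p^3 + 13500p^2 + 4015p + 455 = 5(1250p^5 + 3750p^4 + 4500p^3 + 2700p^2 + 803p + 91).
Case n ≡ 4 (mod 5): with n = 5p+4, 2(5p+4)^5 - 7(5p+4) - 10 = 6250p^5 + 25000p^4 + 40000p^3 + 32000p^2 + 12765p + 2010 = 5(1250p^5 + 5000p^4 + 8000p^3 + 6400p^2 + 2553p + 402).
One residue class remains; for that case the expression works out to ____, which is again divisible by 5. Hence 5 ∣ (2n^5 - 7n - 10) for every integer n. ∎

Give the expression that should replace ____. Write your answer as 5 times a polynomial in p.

Only n ≡ 2 (mod 5) is unaccounted for. Put n = 5p+2:
2(5p+2)^5 - 7(5p+2) - 10 expands to 6250p^5 + 12500p^4 + 10000p^3 + 4000p^2 + 765p + 40,
and factoring out 5 leaves 5(1250p^5 + 2500p^4 + 2000p^3 + 800p^2 + 153p + 8).

5(1250p^5 + 2500p^4 + 2000p^3 + 800p^2 + 153p + 8)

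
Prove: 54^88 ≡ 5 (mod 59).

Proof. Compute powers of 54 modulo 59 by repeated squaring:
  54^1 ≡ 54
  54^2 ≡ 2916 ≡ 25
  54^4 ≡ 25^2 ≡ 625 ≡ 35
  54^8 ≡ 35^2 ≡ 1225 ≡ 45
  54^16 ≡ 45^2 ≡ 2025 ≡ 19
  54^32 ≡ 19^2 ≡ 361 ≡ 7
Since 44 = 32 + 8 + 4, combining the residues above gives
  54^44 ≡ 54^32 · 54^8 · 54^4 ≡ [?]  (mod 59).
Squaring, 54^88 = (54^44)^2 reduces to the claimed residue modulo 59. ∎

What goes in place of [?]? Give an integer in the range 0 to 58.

Multiply the listed residues: 7 · 45 · 35 = 315 → 11025.
Reducing modulo 59: 11025 = 186·59 + 51, so 54^44 ≡ 51.

51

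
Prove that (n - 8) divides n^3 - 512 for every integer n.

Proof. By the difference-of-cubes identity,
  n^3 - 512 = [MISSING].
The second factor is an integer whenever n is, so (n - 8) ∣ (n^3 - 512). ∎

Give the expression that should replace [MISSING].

a^3 - b^3 = (a - b)(a^2 + ab + b^2). With a = n, b = 8:
n^3 - 512 = (n - 8)(n^2 + 8n + 64).

(n - 8)(n^2 + 8n + 64)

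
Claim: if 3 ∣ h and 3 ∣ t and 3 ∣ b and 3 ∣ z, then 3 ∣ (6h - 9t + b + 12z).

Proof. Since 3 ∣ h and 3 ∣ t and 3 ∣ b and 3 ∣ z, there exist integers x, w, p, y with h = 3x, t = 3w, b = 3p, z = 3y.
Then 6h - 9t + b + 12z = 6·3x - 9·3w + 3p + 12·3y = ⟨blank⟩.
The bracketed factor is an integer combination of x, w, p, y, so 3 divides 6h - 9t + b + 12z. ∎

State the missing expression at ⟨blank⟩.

Pull the common 3 out of every term: 6·3x - 9·3w + 3p + 12·3y = 3(p - 9w + 6x + 12y).
p - 9w + 6x + 12y is an integer, which exhibits the divisibility.

3(p - 9w + 6x + 12y)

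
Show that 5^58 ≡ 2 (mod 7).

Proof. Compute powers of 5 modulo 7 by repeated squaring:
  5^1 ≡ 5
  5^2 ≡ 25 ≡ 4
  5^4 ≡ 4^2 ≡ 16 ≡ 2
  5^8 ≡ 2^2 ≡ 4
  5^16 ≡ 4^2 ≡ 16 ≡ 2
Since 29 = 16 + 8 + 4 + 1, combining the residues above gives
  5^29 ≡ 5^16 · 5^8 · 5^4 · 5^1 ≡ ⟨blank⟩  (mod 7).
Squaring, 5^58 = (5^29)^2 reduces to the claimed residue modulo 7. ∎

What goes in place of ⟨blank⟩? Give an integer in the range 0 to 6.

3

Multiply the listed residues: 2 · 4 · 2 · 5 = 8 → 16 → 80.
Reducing modulo 7: 80 = 11·7 + 3, so 5^29 ≡ 3.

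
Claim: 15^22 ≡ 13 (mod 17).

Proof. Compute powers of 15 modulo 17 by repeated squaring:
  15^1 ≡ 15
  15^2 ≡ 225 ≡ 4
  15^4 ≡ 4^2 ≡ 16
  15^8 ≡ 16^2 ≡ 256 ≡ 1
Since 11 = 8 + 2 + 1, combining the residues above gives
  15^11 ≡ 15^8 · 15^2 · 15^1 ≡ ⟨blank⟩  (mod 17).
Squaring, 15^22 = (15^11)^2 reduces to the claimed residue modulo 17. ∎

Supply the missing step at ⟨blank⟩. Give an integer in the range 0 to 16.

9

Multiply the listed residues: 1 · 4 · 15 = 4 → 60.
Reducing modulo 17: 60 = 3·17 + 9, so 15^11 ≡ 9.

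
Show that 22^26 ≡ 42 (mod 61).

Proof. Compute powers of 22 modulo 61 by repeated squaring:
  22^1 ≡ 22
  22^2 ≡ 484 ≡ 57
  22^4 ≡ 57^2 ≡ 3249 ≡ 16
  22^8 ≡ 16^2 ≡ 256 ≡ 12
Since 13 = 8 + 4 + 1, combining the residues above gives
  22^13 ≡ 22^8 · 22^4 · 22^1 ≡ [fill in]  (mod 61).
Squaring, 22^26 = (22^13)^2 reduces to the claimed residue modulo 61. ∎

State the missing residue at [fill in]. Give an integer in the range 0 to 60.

15

22^8 · 22^4 · 22^1 ≡ 12 · 16 · 22 = 4224.
4224 mod 61 = 15, so 22^13 ≡ 15 (mod 61).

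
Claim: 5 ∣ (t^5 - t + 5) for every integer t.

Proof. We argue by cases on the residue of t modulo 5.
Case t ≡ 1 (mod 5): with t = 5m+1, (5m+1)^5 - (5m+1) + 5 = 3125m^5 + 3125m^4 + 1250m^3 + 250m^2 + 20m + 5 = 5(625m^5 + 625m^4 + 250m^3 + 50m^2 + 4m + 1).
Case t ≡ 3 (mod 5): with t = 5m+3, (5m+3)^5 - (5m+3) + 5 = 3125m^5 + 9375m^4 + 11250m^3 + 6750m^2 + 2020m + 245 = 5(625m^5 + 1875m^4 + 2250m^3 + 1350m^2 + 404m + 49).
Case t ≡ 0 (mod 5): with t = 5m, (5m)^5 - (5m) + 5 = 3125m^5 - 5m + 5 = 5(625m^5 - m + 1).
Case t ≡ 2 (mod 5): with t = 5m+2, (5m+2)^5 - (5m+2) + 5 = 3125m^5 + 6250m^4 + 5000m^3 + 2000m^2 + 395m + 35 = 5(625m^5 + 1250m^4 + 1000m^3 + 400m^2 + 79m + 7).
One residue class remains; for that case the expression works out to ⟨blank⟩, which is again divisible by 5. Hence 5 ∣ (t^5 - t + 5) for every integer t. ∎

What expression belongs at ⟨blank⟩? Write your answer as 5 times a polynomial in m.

5(625m^5 + 2500m^4 + 4000m^3 + 3200m^2 + 1279m + 205)

The residues treated are {1, 3, 0, 2}, so the missing case is t ≡ 4 (mod 5); write t = 5m+4.
Then (5m+4)^5 - (5m+4) + 5 = 3125m^5 + 12500m^4 + 20000m^3 + 16000m^2 + 6395m + 1025 = 5(625m^5 + 2500m^4 + 4000m^3 + 3200m^2 + 1279m + 205).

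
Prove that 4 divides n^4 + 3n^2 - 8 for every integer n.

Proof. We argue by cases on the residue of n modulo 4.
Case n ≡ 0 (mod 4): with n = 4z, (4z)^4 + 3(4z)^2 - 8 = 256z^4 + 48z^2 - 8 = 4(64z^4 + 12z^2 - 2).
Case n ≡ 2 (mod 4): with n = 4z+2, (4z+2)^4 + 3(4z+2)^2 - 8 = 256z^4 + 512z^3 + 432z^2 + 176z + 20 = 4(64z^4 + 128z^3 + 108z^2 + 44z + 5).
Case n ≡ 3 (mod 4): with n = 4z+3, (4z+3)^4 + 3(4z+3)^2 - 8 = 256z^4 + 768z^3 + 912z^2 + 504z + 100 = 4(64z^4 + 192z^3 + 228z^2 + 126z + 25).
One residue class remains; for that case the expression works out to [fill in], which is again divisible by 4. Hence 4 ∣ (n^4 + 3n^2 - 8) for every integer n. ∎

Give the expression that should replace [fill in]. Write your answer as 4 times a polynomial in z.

4(64z^4 + 64z^3 + 36z^2 + 10z - 1)

The residues treated are {0, 2, 3}, so the missing case is n ≡ 1 (mod 4); write n = 4z+1.
Then (4z+1)^4 + 3(4z+1)^2 - 8 = 256z^4 + 256z^3 + 144z^2 + 40z - 4 = 4(64z^4 + 64z^3 + 36z^2 + 10z - 1).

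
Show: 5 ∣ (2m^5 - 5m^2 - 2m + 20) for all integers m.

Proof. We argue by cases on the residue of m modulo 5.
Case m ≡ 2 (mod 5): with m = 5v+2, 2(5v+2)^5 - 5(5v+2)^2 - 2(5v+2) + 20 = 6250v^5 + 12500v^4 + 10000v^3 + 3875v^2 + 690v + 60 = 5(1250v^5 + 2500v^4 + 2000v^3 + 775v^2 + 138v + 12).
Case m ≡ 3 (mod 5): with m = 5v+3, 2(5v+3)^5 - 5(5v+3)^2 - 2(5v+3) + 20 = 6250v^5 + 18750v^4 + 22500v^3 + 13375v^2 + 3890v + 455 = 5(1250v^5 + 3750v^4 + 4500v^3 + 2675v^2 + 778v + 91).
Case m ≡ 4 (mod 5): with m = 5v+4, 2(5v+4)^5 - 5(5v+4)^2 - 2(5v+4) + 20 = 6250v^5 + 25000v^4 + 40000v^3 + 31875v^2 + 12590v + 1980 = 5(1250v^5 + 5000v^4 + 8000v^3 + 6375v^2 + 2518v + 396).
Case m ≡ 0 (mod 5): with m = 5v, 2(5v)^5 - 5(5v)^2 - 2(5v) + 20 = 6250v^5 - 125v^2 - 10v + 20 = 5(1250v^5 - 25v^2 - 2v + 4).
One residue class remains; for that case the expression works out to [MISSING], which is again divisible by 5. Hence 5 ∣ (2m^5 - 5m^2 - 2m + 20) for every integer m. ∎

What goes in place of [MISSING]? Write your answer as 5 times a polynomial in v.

5(1250v^5 + 1250v^4 + 500v^3 + 75v^2 - 2v + 3)

The residues treated are {2, 3, 4, 0}, so the missing case is m ≡ 1 (mod 5); write m = 5v+1.
Then 2(5v+1)^5 - 5(5v+1)^2 - 2(5v+1) + 20 = 6250v^5 + 6250v^4 + 2500v^3 + 375v^2 - 10v + 15 = 5(1250v^5 + 1250v^4 + 500v^3 + 75v^2 - 2v + 3).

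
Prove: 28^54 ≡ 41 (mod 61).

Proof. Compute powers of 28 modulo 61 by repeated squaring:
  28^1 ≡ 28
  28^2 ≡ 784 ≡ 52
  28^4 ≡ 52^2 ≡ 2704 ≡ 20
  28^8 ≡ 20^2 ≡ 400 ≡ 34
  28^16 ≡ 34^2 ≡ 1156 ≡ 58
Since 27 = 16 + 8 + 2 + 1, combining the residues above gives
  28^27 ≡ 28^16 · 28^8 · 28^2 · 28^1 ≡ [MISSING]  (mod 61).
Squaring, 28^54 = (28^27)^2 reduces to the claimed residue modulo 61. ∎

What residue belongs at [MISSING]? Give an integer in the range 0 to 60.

23

28^16 · 28^8 · 28^2 · 28^1 ≡ 58 · 34 · 52 · 28 = 2871232.
2871232 mod 61 = 23, so 28^27 ≡ 23 (mod 61).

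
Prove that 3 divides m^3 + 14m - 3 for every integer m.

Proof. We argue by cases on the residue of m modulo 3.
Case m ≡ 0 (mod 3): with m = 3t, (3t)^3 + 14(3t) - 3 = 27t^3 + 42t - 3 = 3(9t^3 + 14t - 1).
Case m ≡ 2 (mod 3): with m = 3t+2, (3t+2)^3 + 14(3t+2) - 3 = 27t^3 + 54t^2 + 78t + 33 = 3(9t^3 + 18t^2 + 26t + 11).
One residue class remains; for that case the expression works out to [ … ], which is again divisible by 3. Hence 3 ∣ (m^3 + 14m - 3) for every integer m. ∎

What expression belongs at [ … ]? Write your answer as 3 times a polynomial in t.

Only m ≡ 1 (mod 3) is unaccounted for. Put m = 3t+1:
(3t+1)^3 + 14(3t+1) - 3 expands to 27t^3 + 27t^2 + 51t + 12,
and factoring out 3 leaves 3(9t^3 + 9t^2 + 17t + 4).

3(9t^3 + 9t^2 + 17t + 4)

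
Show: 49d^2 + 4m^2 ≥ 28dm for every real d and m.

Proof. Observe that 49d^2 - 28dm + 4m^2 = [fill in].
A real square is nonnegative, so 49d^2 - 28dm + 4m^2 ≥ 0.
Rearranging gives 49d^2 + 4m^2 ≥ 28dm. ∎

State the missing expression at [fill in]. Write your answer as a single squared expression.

The leading and trailing coefficients are 7^2 and 2^2, and 28 = 2·7·2, so the trinomial is (7d - 2m)^2.
Hence 49d^2 - 28dm + 4m^2 ≥ 0.

(7d - 2m)^2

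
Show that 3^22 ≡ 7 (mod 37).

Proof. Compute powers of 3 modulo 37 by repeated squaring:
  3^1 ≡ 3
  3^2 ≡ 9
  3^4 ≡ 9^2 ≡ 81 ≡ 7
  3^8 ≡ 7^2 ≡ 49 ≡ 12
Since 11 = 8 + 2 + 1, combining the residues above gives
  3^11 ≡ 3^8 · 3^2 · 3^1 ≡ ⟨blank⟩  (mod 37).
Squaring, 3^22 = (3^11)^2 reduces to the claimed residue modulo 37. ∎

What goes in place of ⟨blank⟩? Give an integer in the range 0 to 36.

28

3^8 · 3^2 · 3^1 ≡ 12 · 9 · 3 = 324.
324 mod 37 = 28, so 3^11 ≡ 28 (mod 37).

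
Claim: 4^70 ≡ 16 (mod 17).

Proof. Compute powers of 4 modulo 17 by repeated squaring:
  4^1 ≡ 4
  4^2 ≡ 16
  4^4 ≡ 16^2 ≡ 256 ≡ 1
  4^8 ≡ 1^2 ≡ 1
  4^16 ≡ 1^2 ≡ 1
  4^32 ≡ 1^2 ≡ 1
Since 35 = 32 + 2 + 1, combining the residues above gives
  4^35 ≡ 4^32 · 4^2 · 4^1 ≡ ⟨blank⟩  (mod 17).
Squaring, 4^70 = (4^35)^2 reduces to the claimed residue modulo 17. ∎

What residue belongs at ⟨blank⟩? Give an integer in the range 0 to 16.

13

4^32 · 4^2 · 4^1 ≡ 1 · 16 · 4 = 64.
64 mod 17 = 13, so 4^35 ≡ 13 (mod 17).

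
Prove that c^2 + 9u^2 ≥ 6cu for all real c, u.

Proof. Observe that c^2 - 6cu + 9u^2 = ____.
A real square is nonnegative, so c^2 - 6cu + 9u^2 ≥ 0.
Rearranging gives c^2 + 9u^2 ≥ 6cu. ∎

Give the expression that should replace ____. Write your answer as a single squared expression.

(c - 3u)^2

c^2 - 6cu + 9u^2 is a perfect-square trinomial: the outer terms are (c)^2 and (3u)^2, and the cross term is -2·c·3u.
So c^2 - 6cu + 9u^2 = (c - 3u)^2 ≥ 0.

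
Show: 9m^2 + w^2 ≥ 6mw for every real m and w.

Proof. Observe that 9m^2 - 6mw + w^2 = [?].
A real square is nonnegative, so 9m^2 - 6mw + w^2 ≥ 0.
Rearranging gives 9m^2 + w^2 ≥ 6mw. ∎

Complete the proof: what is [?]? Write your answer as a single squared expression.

The leading and trailing coefficients are 3^2 and 1^2, and 6 = 2·3·1, so the trinomial is (3m - w)^2.
Hence 9m^2 - 6mw + w^2 ≥ 0.

(3m - w)^2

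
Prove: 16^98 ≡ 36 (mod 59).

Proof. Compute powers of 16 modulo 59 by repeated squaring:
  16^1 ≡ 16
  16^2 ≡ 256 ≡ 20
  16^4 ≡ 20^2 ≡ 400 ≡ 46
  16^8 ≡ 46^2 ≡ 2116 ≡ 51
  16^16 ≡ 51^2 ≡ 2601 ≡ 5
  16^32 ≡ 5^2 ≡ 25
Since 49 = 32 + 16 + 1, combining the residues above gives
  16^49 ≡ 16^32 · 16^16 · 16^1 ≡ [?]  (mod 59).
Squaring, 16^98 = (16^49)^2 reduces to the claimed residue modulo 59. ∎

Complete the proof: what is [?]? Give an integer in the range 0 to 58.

53

16^32 · 16^16 · 16^1 ≡ 25 · 5 · 16 = 2000.
2000 mod 59 = 53, so 16^49 ≡ 53 (mod 59).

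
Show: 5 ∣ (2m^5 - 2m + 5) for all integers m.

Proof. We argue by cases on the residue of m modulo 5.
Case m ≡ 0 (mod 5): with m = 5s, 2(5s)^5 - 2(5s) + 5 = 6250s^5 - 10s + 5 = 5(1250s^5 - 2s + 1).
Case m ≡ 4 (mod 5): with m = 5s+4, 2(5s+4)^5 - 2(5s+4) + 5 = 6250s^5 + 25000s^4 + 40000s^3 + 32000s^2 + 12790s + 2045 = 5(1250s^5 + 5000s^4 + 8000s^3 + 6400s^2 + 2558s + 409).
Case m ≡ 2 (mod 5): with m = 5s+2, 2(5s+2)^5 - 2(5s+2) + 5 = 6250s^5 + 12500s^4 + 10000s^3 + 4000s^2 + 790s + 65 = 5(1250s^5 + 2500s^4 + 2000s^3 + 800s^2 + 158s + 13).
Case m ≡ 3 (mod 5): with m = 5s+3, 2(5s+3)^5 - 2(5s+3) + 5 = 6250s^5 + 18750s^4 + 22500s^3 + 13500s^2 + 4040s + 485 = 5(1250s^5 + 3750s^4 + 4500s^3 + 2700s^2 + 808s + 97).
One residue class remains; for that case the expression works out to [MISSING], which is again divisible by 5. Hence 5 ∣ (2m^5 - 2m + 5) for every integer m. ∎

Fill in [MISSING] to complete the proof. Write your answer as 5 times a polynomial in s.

The residues treated are {0, 4, 2, 3}, so the missing case is m ≡ 1 (mod 5); write m = 5s+1.
Then 2(5s+1)^5 - 2(5s+1) + 5 = 6250s^5 + 6250s^4 + 2500s^3 + 500s^2 + 40s + 5 = 5(1250s^5 + 1250s^4 + 500s^3 + 100s^2 + 8s + 1).

5(1250s^5 + 1250s^4 + 500s^3 + 100s^2 + 8s + 1)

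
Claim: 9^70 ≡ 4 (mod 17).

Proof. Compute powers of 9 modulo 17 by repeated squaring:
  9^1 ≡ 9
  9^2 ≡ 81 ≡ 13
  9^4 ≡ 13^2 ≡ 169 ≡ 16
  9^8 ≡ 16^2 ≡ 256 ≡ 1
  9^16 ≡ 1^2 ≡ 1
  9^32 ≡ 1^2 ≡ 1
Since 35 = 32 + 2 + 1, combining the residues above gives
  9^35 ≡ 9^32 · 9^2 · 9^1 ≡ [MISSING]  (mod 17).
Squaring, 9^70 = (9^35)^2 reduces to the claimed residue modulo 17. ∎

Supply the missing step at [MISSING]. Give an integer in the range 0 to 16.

15

Multiply the listed residues: 1 · 13 · 9 = 13 → 117.
Reducing modulo 17: 117 = 6·17 + 15, so 9^35 ≡ 15.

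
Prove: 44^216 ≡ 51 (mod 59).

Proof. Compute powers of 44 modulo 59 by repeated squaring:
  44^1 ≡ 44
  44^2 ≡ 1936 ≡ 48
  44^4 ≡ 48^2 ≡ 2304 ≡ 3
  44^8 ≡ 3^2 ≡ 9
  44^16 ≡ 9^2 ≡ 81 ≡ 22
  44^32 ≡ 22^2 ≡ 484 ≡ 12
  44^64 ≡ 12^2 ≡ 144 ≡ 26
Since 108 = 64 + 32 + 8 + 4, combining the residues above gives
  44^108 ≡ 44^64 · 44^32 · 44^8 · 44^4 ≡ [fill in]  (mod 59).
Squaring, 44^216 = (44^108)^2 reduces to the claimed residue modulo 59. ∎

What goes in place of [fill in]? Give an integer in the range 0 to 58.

Multiply the listed residues: 26 · 12 · 9 · 3 = 312 → 2808 → 8424.
Reducing modulo 59: 8424 = 142·59 + 46, so 44^108 ≡ 46.

46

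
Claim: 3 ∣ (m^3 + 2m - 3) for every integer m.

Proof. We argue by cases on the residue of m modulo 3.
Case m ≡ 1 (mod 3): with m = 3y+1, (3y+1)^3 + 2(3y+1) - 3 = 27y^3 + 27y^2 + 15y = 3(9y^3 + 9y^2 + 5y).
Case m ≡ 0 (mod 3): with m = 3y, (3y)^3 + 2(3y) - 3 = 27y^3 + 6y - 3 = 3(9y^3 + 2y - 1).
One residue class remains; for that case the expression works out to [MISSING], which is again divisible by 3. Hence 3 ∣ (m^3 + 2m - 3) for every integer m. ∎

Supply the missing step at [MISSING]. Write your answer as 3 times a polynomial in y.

The residues treated are {1, 0}, so the missing case is m ≡ 2 (mod 3); write m = 3y+2.
Then (3y+2)^3 + 2(3y+2) - 3 = 27y^3 + 54y^2 + 42y + 9 = 3(9y^3 + 18y^2 + 14y + 3).

3(9y^3 + 18y^2 + 14y + 3)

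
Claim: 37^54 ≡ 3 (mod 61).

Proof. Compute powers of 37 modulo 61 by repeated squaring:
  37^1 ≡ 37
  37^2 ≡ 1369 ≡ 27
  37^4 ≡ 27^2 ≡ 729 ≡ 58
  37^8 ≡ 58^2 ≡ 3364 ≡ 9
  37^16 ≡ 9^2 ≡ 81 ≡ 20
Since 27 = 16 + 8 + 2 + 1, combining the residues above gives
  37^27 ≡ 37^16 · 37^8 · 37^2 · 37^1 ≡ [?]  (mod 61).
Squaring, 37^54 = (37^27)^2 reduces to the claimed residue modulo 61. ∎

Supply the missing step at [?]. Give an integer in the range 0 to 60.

Multiply the listed residues: 20 · 9 · 27 · 37 = 180 → 4860 → 179820.
Reducing modulo 61: 179820 = 2947·61 + 53, so 37^27 ≡ 53.

53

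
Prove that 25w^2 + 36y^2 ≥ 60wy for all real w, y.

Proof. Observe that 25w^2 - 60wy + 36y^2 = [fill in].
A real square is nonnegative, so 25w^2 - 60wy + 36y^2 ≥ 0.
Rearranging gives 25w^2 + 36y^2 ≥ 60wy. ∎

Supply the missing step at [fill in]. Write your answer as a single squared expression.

(5w - 6y)^2

The leading and trailing coefficients are 5^2 and 6^2, and 60 = 2·5·6, so the trinomial is (5w - 6y)^2.
Hence 25w^2 - 60wy + 36y^2 ≥ 0.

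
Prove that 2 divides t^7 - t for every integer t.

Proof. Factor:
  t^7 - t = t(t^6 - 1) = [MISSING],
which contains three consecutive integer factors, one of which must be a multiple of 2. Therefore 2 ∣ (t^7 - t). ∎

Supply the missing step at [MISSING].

t^6 - 1 = (t^2 - 1)(t^4 + t^2 + 1), and t^2 - 1 = (t-1)(t+1).
So t(t^6 - 1) = (t - 1)t(t + 1)(t^4 + t^2 + 1).

(t - 1)t(t + 1)(t^4 + t^2 + 1)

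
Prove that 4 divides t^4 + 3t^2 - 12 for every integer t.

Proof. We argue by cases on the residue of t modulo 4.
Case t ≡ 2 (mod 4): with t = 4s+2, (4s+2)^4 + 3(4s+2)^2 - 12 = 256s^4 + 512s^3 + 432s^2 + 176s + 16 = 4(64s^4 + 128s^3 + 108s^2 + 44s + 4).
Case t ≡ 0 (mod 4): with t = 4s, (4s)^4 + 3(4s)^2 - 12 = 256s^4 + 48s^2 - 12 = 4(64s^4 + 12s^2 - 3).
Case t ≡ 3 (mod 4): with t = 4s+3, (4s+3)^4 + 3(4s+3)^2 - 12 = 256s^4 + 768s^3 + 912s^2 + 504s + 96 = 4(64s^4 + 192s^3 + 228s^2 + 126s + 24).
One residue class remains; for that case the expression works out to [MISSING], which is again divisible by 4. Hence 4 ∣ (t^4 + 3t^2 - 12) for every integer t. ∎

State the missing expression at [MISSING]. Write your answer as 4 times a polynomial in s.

4(64s^4 + 64s^3 + 36s^2 + 10s - 2)

The residues treated are {2, 0, 3}, so the missing case is t ≡ 1 (mod 4); write t = 4s+1.
Then (4s+1)^4 + 3(4s+1)^2 - 12 = 256s^4 + 256s^3 + 144s^2 + 40s - 8 = 4(64s^4 + 64s^3 + 36s^2 + 10s - 2).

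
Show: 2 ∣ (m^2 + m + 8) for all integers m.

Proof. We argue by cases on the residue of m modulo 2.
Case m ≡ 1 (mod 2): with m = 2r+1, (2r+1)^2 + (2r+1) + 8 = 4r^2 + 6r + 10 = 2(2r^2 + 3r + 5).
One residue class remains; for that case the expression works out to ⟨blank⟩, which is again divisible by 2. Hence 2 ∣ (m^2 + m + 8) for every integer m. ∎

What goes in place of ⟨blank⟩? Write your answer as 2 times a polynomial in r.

The residues treated are {1}, so the missing case is m ≡ 0 (mod 2); write m = 2r.
Then (2r)^2 + (2r) + 8 = 4r^2 + 2r + 8 = 2(2r^2 + r + 4).

2(2r^2 + r + 4)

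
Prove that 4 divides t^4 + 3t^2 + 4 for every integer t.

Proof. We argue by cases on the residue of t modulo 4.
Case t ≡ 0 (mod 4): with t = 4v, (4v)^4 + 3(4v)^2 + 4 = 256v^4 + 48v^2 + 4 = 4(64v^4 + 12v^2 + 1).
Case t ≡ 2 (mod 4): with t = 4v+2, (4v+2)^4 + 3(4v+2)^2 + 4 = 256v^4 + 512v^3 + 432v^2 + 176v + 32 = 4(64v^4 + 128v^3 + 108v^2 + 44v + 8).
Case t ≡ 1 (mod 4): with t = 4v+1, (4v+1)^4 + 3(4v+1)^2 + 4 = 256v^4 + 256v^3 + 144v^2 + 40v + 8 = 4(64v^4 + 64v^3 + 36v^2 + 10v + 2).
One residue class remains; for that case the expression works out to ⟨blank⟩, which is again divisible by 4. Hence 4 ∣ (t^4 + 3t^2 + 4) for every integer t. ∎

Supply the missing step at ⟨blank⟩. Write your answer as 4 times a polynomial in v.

Only t ≡ 3 (mod 4) is unaccounted for. Put t = 4v+3:
(4v+3)^4 + 3(4v+3)^2 + 4 expands to 256v^4 + 768v^3 + 912v^2 + 504v + 112,
and factoring out 4 leaves 4(64v^4 + 192v^3 + 228v^2 + 126v + 28).

4(64v^4 + 192v^3 + 228v^2 + 126v + 28)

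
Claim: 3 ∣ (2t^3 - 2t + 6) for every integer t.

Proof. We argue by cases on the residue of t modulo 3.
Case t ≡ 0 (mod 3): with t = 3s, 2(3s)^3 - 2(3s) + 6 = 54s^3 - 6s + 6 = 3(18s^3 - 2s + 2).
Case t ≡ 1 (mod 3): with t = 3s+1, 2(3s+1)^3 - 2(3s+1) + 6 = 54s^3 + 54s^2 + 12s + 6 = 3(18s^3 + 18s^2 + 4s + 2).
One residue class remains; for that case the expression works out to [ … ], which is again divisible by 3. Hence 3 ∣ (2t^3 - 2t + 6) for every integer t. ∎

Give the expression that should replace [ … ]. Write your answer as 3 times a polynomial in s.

Only t ≡ 2 (mod 3) is unaccounted for. Put t = 3s+2:
2(3s+2)^3 - 2(3s+2) + 6 expands to 54s^3 + 108s^2 + 66s + 18,
and factoring out 3 leaves 3(18s^3 + 36s^2 + 22s + 6).

3(18s^3 + 36s^2 + 22s + 6)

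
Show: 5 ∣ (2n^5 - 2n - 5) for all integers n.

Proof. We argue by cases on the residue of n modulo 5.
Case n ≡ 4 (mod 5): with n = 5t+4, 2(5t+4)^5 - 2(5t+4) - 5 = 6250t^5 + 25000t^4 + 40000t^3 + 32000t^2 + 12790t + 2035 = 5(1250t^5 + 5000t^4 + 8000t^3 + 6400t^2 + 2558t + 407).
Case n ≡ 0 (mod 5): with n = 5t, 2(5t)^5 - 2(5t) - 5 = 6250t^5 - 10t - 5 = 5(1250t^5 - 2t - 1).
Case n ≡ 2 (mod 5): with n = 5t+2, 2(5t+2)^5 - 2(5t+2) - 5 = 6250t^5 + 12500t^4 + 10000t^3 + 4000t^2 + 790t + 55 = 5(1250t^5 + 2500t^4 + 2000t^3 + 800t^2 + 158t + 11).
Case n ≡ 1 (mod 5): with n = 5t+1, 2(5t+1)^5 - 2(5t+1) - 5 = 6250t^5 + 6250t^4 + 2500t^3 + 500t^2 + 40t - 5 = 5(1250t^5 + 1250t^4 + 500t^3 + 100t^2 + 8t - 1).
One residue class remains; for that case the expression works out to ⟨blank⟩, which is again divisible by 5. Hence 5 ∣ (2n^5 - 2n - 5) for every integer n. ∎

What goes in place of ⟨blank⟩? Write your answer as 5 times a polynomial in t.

5(1250t^5 + 3750t^4 + 4500t^3 + 2700t^2 + 808t + 95)

The residues treated are {4, 0, 2, 1}, so the missing case is n ≡ 3 (mod 5); write n = 5t+3.
Then 2(5t+3)^5 - 2(5t+3) - 5 = 6250t^5 + 18750t^4 + 22500t^3 + 13500t^2 + 4040t + 475 = 5(1250t^5 + 3750t^4 + 4500t^3 + 2700t^2 + 808t + 95).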